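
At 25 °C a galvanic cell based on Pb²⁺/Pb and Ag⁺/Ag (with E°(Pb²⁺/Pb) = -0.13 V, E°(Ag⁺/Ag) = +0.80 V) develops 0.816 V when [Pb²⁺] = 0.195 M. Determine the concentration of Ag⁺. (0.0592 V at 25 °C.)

0.0052 M

From the Nernst equation, log Q = n(E° − E)/0.0592 = 2(0.93 − 0.816)/0.0592 = 3.851, so Q = 7100.
With Q = [Pb²⁺]/[Ag⁺]^2 and the known concentrations, [Ag⁺]^2 in the denominator gives [Ag⁺] = 0.0052 M.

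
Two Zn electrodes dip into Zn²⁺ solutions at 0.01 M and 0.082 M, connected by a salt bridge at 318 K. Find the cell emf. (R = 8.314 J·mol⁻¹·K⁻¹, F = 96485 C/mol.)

Both half-cells are Zn²⁺/Zn, so E°_cell = 0. The concentrated side is the cathode; the cell reaction moves Zn²⁺ from high to low concentration with n = 2.
Q = [Zn²⁺]_dilute/[Zn²⁺]_conc = 0.01/0.082 = 0.122.
E = 0 − (RT/nF) ln Q = −((8.314×318)/(2×96485))(-2.104) = 0.0288 V.

0.029 V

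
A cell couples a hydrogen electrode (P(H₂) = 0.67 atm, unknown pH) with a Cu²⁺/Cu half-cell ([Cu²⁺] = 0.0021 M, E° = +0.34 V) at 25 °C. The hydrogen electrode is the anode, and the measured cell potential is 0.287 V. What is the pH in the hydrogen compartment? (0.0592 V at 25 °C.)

E°_cell = 0.34 V and n = 2.
log Q = n(E° − E)/0.0592 = 2×(0.34 − 0.287)/0.0592 = 1.791.
With Q = [H⁺]^2 / ([Cu²⁺]·P(H₂)), solving for [H⁺] gives log[H⁺] = -0.531, so pH = 0.53.

pH = 0.53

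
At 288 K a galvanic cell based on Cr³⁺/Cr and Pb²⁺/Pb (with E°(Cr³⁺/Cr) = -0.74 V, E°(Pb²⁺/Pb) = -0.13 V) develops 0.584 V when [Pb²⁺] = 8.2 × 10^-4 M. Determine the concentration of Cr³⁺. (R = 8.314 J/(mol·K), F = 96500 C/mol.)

From the Nernst equation, ln Q = nF(E° − E)/RT = 6×96500×(0.61 − 0.584)/(8.314×288) = 6.287, so Q = 538.
With Q = [Cr³⁺]^2/[Pb²⁺]^3 and the known concentrations, [Cr³⁺]^2 in the numerator gives [Cr³⁺] = 5.4 × 10^-4 M.

5.4 × 10^-4 M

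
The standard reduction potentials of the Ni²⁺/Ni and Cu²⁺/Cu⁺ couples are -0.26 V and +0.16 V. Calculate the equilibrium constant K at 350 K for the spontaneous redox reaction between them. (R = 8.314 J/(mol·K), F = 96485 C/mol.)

1.2 × 10^12

E°_cell = +0.16 − (-0.26) = 0.42 V, with n = 2 electrons transferred.
At equilibrium E = 0, so the Nernst equation gives ln K = nFE°/RT = (2)(96485)(0.42)/((8.314)(350)) = 27.85.
K = e^27.85 = 1.2 × 10^12.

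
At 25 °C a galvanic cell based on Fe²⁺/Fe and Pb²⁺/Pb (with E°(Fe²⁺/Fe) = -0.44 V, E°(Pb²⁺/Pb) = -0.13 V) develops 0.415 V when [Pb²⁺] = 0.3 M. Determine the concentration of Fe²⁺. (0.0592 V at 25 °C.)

8.5 × 10^-5 M

From the Nernst equation, log Q = n(E° − E)/0.0592 = 2(0.31 − 0.415)/0.0592 = -3.547, so Q = 2.84 × 10^-4.
With Q = [Fe²⁺]/[Pb²⁺] and the known concentrations, [Fe²⁺] in the numerator gives [Fe²⁺] = 8.5 × 10^-5 M.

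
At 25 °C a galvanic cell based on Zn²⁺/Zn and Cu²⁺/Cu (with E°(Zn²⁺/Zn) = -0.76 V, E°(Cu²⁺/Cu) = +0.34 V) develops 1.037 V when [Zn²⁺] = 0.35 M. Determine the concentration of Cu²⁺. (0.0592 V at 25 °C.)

From the Nernst equation, log Q = n(E° − E)/0.0592 = 2(1.10 − 1.037)/0.0592 = 2.128, so Q = 134.
With Q = [Zn²⁺]/[Cu²⁺] and the known concentrations, [Cu²⁺] in the denominator gives [Cu²⁺] = 0.0026 M.

0.0026 M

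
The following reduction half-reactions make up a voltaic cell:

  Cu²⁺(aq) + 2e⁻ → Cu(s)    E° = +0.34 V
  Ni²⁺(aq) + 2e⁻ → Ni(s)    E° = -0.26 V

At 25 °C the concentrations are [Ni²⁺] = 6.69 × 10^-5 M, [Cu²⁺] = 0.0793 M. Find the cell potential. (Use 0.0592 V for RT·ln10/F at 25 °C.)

The Cu²⁺/Cu couple has the higher reduction potential and acts as the cathode, so E°_cell = +0.34 − (-0.26) = 0.60 V.
Balancing electrons gives n = 2; the reaction quotient is Q = [Ni²⁺]/[Cu²⁺] = 8.44 × 10^-4.
At 25 °C, E = E° − (0.0592/n) log Q = 0.60 − (0.0592/2)(-3.074) = 0.600 + 0.091 = 0.691 V.

0.691 V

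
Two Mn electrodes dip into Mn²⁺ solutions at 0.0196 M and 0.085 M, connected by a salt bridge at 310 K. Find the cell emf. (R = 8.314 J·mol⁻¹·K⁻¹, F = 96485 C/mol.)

Both half-cells are Mn²⁺/Mn, so E°_cell = 0. The concentrated side is the cathode; the cell reaction moves Mn²⁺ from high to low concentration with n = 2.
Q = [Mn²⁺]_dilute/[Mn²⁺]_conc = 0.0196/0.085 = 0.231.
E = 0 − (RT/nF) ln Q = −((8.314×310)/(2×96485))(-1.467) = 0.0196 V.

0.020 V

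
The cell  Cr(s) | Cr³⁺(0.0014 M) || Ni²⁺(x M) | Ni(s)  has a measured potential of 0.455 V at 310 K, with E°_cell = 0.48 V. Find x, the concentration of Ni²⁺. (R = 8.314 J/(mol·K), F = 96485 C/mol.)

From the Nernst equation, ln Q = nF(E° − E)/RT = 6×96485×(0.48 − 0.455)/(8.314×310) = 5.615, so Q = 275.
With Q = [Cr³⁺]^2/[Ni²⁺]^3 and the known concentrations, [Ni²⁺]^3 in the denominator gives [Ni²⁺] = 0.0019 M.

0.0019 M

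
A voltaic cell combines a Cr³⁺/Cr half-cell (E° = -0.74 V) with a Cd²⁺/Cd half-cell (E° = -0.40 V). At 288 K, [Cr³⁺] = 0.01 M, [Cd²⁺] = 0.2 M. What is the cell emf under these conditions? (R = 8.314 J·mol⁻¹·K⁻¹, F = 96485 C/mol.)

The Cd²⁺/Cd couple has the higher reduction potential and acts as the cathode, so E°_cell = -0.40 − (-0.74) = 0.34 V.
Balancing electrons gives n = 6; the reaction quotient is Q = [Cr³⁺]^2/[Cd²⁺]^3 = 0.0125.
E = E° − (RT/nF) ln Q = 0.34 − (8.314×288)/(6×96485) × (-4.382) = 0.340 + 0.018 = 0.358 V.

0.358 V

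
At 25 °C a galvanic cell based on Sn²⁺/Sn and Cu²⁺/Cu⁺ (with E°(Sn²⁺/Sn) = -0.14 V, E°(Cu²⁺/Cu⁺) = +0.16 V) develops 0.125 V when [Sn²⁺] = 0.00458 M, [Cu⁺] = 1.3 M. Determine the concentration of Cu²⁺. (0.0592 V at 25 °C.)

9.7 × 10^-5 M

From the Nernst equation, log Q = n(E° − E)/0.0592 = 2(0.30 − 0.125)/0.0592 = 5.912, so Q = 8.17 × 10^5.
With Q = [Sn²⁺]·[Cu⁺]^2/[Cu²⁺]^2 and the known concentrations, [Cu²⁺]^2 in the denominator gives [Cu²⁺] = 9.7 × 10^-5 M.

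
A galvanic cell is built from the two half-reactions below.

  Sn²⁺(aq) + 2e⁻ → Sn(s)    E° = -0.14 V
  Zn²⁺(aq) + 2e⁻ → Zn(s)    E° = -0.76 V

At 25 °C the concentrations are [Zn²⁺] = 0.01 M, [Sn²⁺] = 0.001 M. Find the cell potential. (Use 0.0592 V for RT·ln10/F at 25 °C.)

0.590 V

The Sn²⁺/Sn couple has the higher reduction potential and acts as the cathode, so E°_cell = -0.14 − (-0.76) = 0.62 V.
Balancing electrons gives n = 2; the reaction quotient is Q = [Zn²⁺]/[Sn²⁺] = 10.0.
At 25 °C, E = E° − (0.0592/n) log Q = 0.62 − (0.0592/2)(1.000) = 0.620 − 0.030 = 0.590 V.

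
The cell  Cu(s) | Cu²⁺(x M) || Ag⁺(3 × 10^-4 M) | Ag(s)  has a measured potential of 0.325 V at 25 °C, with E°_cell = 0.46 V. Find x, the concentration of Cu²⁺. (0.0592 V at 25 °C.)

From the Nernst equation, log Q = n(E° − E)/0.0592 = 2(0.46 − 0.325)/0.0592 = 4.561, so Q = 3.64 × 10^4.
With Q = [Cu²⁺]/[Ag⁺]^2 and the known concentrations, [Cu²⁺] in the numerator gives [Cu²⁺] = 0.0033 M.

0.0033 M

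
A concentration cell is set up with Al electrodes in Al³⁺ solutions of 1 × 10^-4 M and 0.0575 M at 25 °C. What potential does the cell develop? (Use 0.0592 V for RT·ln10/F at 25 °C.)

0.054 V

Both half-cells are Al³⁺/Al, so E°_cell = 0. The concentrated side is the cathode; the cell reaction moves Al³⁺ from high to low concentration with n = 3.
Q = [Al³⁺]_dilute/[Al³⁺]_conc = 1 × 10^-4/0.0575 = 0.00174.
E = 0 − (0.0592/3) log Q = −(0.0592/3)(-2.760) = 0.0545 V.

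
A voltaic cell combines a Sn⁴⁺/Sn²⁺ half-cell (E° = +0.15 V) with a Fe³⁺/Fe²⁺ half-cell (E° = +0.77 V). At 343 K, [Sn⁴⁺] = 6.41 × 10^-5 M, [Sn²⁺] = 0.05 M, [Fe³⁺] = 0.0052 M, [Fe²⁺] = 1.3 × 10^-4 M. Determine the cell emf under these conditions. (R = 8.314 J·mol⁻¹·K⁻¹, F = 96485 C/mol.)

0.827 V

The Fe³⁺/Fe²⁺ couple has the higher reduction potential and acts as the cathode, so E°_cell = +0.77 − (+0.15) = 0.62 V.
Balancing electrons gives n = 2; the reaction quotient is Q = [Sn⁴⁺]·[Fe²⁺]^2/([Sn²⁺]·[Fe³⁺]^2) = 8.01 × 10^-7.
E = E° − (RT/nF) ln Q = 0.62 − (8.314×343)/(2×96485) × (-14.037) = 0.620 + 0.207 = 0.827 V.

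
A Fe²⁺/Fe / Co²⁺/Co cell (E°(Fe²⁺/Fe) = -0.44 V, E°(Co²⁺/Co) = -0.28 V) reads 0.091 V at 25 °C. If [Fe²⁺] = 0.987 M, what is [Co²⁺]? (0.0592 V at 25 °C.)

0.0046 M

From the Nernst equation, log Q = n(E° − E)/0.0592 = 2(0.16 − 0.091)/0.0592 = 2.331, so Q = 214.
With Q = [Fe²⁺]/[Co²⁺] and the known concentrations, [Co²⁺] in the denominator gives [Co²⁺] = 0.0046 M.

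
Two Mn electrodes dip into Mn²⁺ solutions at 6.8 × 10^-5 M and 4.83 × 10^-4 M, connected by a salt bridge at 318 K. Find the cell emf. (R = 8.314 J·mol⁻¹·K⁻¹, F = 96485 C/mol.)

Both half-cells are Mn²⁺/Mn, so E°_cell = 0. The concentrated side is the cathode; the cell reaction moves Mn²⁺ from high to low concentration with n = 2.
Q = [Mn²⁺]_dilute/[Mn²⁺]_conc = 6.8 × 10^-5/4.83 × 10^-4 = 0.141.
E = 0 − (RT/nF) ln Q = −((8.314×318)/(2×96485))(-1.961) = 0.0269 V.

0.027 V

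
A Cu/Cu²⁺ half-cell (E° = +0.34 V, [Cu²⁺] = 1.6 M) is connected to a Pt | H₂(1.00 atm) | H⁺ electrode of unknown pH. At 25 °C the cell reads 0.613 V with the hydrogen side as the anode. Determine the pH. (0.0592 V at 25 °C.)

pH = 4.51

E°_cell = 0.34 V and n = 2.
log Q = n(E° − E)/0.0592 = 2×(0.34 − 0.613)/0.0592 = -9.223.
With Q = [H⁺]^2 / ([Cu²⁺]·P(H₂)), solving for [H⁺] gives log[H⁺] = -4.509, so pH = 4.51.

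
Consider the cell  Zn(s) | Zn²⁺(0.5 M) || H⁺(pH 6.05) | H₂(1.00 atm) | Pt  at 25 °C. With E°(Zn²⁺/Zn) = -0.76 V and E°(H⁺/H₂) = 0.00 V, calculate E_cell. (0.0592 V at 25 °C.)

The hydrogen couple is the cathode, so E°_cell = 0.76 V; n = 2.
[H⁺] = 10^(−6.05) = 8.9 × 10^-7 M, and Q = [Zn²⁺]·P(H₂) / [H⁺]^2 = 6.29 × 10^11.
E = E° − (0.0592/2) log Q = 0.76 − (0.0592/2)(11.799) = 0.411 V.

0.41 V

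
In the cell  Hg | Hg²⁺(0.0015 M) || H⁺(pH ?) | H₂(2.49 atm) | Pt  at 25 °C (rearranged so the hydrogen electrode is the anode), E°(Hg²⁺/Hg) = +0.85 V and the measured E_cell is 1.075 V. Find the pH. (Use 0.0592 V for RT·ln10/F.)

pH = 5.01

E°_cell = 0.85 V and n = 2.
log Q = n(E° − E)/0.0592 = 2×(0.85 − 1.075)/0.0592 = -7.601.
With Q = [H⁺]^2 / ([Hg²⁺]·P(H₂)), solving for [H⁺] gives log[H⁺] = -5.015, so pH = 5.01.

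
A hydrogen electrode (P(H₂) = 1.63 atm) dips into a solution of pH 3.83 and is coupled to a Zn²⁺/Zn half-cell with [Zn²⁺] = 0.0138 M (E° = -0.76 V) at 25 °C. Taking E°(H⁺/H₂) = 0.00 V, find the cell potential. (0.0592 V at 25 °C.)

The hydrogen couple is the cathode, so E°_cell = 0.76 V; n = 2.
[H⁺] = 10^(−3.83) = 1.5 × 10^-4 M, and Q = [Zn²⁺]·P(H₂) / [H⁺]^2 = 1.03 × 10^6.
E = E° − (0.0592/2) log Q = 0.76 − (0.0592/2)(6.012) = 0.582 V.

0.58 V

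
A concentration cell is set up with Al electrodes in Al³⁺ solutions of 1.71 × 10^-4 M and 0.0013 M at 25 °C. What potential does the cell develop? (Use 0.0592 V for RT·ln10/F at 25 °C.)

Both half-cells are Al³⁺/Al, so E°_cell = 0. The concentrated side is the cathode; the cell reaction moves Al³⁺ from high to low concentration with n = 3.
Q = [Al³⁺]_dilute/[Al³⁺]_conc = 1.71 × 10^-4/0.0013 = 0.132.
E = 0 − (0.0592/3) log Q = −(0.0592/3)(-0.881) = 0.0174 V.

0.017 V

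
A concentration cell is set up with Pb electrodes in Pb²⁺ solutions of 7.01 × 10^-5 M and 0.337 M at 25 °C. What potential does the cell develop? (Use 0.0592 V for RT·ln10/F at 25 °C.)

0.11 V

Both half-cells are Pb²⁺/Pb, so E°_cell = 0. The concentrated side is the cathode; the cell reaction moves Pb²⁺ from high to low concentration with n = 2.
Q = [Pb²⁺]_dilute/[Pb²⁺]_conc = 7.01 × 10^-5/0.337 = 2.08 × 10^-4.
E = 0 − (0.0592/2) log Q = −(0.0592/2)(-3.682) = 0.1090 V.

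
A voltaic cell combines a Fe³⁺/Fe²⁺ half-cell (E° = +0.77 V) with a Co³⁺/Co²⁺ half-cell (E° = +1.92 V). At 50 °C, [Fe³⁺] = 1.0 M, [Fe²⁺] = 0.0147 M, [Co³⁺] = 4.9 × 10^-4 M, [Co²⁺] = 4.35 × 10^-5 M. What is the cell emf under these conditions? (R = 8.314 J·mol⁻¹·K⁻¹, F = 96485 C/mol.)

The Co³⁺/Co²⁺ couple has the higher reduction potential and acts as the cathode, so E°_cell = +1.92 − (+0.77) = 1.15 V.
Balancing electrons gives n = 1; the reaction quotient is Q = [Fe³⁺]·[Co²⁺]/([Fe²⁺]·[Co³⁺]) = 6.04.
E = E° − (RT/nF) ln Q = 1.15 − (8.314×323)/(1×96485) × (1.798) = 1.150 − 0.050 = 1.100 V.

1.10 V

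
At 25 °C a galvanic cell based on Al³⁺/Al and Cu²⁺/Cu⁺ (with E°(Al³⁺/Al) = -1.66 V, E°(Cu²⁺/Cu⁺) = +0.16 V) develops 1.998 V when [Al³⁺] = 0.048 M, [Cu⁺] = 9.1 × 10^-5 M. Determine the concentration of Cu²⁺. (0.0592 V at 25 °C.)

0.034 M

From the Nernst equation, log Q = n(E° − E)/0.0592 = 3(1.82 − 1.998)/0.0592 = -9.020, so Q = 9.54 × 10^-10.
With Q = [Al³⁺]·[Cu⁺]^3/[Cu²⁺]^3 and the known concentrations, [Cu²⁺]^3 in the denominator gives [Cu²⁺] = 0.034 M.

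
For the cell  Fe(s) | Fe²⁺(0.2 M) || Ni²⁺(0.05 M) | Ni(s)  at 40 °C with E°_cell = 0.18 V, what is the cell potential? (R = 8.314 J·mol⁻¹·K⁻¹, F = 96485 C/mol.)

Balancing electrons gives n = 2; the reaction quotient is Q = [Fe²⁺]/[Ni²⁺] = 4.00.
E = E° − (RT/nF) ln Q = 0.18 − (8.314×313)/(2×96485) × (1.386) = 0.180 − 0.019 = 0.161 V.

0.161 V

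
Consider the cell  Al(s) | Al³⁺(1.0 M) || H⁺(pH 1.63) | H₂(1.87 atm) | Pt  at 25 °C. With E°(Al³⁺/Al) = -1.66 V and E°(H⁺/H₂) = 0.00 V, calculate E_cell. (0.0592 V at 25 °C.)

1.56 V

The hydrogen couple is the cathode, so E°_cell = 1.66 V; n = 6.
[H⁺] = 10^(−1.63) = 0.023 M, and Q = [Al³⁺]^2·P(H₂)^3 / [H⁺]^6 = 3.94 × 10^10.
E = E° − (0.0592/6) log Q = 1.66 − (0.0592/6)(10.596) = 1.555 V.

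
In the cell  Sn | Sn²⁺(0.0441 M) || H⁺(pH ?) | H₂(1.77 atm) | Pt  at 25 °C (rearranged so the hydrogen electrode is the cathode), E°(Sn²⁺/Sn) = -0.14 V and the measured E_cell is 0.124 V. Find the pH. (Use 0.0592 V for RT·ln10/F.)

E°_cell = 0.14 V and n = 2.
log Q = n(E° − E)/0.0592 = 2×(0.14 − 0.124)/0.0592 = 0.541.
With Q = [Sn²⁺]·P(H₂) / [H⁺]^2, solving for [H⁺] gives log[H⁺] = -0.824, so pH = 0.82.

pH = 0.82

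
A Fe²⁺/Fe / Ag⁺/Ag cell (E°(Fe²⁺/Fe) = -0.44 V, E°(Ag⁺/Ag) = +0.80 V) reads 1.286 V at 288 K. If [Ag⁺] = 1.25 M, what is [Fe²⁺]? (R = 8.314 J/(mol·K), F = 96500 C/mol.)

From the Nernst equation, ln Q = nF(E° − E)/RT = 2×96500×(1.24 − 1.286)/(8.314×288) = -3.708, so Q = 0.0245.
With Q = [Fe²⁺]/[Ag⁺]^2 and the known concentrations, [Fe²⁺] in the numerator gives [Fe²⁺] = 0.038 M.

0.038 M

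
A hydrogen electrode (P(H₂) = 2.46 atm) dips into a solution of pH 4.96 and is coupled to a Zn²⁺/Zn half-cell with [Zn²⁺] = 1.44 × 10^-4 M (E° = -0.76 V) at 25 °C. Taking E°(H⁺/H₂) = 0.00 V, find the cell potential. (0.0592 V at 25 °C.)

The hydrogen couple is the cathode, so E°_cell = 0.76 V; n = 2.
[H⁺] = 10^(−4.96) = 1.1 × 10^-5 M, and Q = [Zn²⁺]·P(H₂) / [H⁺]^2 = 2.95 × 10^6.
E = E° − (0.0592/2) log Q = 0.76 − (0.0592/2)(6.469) = 0.569 V.

0.57 V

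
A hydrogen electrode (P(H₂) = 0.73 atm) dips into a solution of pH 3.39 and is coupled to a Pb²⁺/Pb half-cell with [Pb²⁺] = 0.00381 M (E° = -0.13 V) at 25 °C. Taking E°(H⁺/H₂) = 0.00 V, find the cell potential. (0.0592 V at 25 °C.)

0.005 V

The hydrogen couple is the cathode, so E°_cell = 0.13 V; n = 2.
[H⁺] = 10^(−3.39) = 4.1 × 10^-4 M, and Q = [Pb²⁺]·P(H₂) / [H⁺]^2 = 1.68 × 10^4.
E = E° − (0.0592/2) log Q = 0.13 − (0.0592/2)(4.224) = 0.005 V.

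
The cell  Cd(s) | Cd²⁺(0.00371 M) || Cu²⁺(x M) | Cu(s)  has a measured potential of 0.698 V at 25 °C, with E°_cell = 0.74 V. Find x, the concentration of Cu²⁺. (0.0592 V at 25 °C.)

1.4 × 10^-4 M

From the Nernst equation, log Q = n(E° − E)/0.0592 = 2(0.74 − 0.698)/0.0592 = 1.419, so Q = 26.2.
With Q = [Cd²⁺]/[Cu²⁺] and the known concentrations, [Cu²⁺] in the denominator gives [Cu²⁺] = 1.4 × 10^-4 M.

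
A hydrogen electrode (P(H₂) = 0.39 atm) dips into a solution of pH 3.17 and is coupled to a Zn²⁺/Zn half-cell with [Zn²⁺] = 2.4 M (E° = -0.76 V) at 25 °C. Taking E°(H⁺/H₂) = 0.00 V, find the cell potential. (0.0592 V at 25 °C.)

The hydrogen couple is the cathode, so E°_cell = 0.76 V; n = 2.
[H⁺] = 10^(−3.17) = 6.8 × 10^-4 M, and Q = [Zn²⁺]·P(H₂) / [H⁺]^2 = 2.05 × 10^6.
E = E° − (0.0592/2) log Q = 0.76 − (0.0592/2)(6.311) = 0.573 V.

0.57 V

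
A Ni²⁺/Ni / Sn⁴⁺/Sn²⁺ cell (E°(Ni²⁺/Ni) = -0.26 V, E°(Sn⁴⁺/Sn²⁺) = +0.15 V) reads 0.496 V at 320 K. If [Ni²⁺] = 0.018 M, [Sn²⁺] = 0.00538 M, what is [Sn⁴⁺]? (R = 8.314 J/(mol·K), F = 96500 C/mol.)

0.05 M

From the Nernst equation, ln Q = nF(E° − E)/RT = 2×96500×(0.41 − 0.496)/(8.314×320) = -6.239, so Q = 0.00195.
With Q = [Ni²⁺]·[Sn²⁺]/[Sn⁴⁺] and the known concentrations, [Sn⁴⁺] in the denominator gives [Sn⁴⁺] = 0.05 M.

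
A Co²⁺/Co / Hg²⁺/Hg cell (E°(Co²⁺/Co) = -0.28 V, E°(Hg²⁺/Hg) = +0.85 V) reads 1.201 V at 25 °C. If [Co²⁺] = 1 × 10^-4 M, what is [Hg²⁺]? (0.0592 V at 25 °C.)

0.025 M

From the Nernst equation, log Q = n(E° − E)/0.0592 = 2(1.13 − 1.201)/0.0592 = -2.399, so Q = 0.00399.
With Q = [Co²⁺]/[Hg²⁺] and the known concentrations, [Hg²⁺] in the denominator gives [Hg²⁺] = 0.025 M.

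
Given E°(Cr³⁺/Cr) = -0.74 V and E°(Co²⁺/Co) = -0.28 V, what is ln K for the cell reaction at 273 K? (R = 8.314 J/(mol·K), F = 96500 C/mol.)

E°_cell = -0.28 − (-0.74) = 0.46 V, with n = 6 electrons transferred.
At equilibrium E = 0, so the Nernst equation gives ln K = nFE°/RT = (6)(96500)(0.46)/((8.314)(273)) = 117.34.

ln K = 117.3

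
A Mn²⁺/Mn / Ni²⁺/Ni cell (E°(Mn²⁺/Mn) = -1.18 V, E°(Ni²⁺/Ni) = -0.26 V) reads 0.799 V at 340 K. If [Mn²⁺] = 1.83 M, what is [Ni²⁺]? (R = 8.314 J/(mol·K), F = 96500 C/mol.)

4.7 × 10^-4 M

From the Nernst equation, ln Q = nF(E° − E)/RT = 2×96500×(0.92 − 0.799)/(8.314×340) = 8.261, so Q = 3870.
With Q = [Mn²⁺]/[Ni²⁺] and the known concentrations, [Ni²⁺] in the denominator gives [Ni²⁺] = 4.7 × 10^-4 M.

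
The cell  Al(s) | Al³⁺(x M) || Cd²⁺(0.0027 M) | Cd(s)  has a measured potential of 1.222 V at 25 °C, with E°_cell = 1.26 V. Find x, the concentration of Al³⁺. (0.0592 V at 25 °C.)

0.012 M

From the Nernst equation, log Q = n(E° − E)/0.0592 = 6(1.26 − 1.222)/0.0592 = 3.851, so Q = 7100.
With Q = [Al³⁺]^2/[Cd²⁺]^3 and the known concentrations, [Al³⁺]^2 in the numerator gives [Al³⁺] = 0.012 M.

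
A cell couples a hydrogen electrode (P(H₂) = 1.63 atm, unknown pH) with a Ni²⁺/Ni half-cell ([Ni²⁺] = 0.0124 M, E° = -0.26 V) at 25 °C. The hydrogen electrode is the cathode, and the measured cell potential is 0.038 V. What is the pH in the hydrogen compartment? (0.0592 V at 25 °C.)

E°_cell = 0.26 V and n = 2.
log Q = n(E° − E)/0.0592 = 2×(0.26 − 0.038)/0.0592 = 7.500.
With Q = [Ni²⁺]·P(H₂) / [H⁺]^2, solving for [H⁺] gives log[H⁺] = -4.597, so pH = 4.60.

pH = 4.60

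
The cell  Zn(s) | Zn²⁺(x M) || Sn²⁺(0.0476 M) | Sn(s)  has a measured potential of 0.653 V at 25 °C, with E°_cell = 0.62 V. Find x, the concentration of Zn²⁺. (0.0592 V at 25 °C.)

0.0037 M

From the Nernst equation, log Q = n(E° − E)/0.0592 = 2(0.62 − 0.653)/0.0592 = -1.115, so Q = 0.0768.
With Q = [Zn²⁺]/[Sn²⁺] and the known concentrations, [Zn²⁺] in the numerator gives [Zn²⁺] = 0.0037 M.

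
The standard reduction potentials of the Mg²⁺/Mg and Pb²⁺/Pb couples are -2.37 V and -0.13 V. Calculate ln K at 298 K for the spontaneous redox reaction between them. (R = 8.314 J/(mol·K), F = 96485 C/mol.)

E°_cell = -0.13 − (-2.37) = 2.24 V, with n = 2 electrons transferred.
At equilibrium E = 0, so the Nernst equation gives ln K = nFE°/RT = (2)(96485)(2.24)/((8.314)(298)) = 174.47.

ln K = 174.5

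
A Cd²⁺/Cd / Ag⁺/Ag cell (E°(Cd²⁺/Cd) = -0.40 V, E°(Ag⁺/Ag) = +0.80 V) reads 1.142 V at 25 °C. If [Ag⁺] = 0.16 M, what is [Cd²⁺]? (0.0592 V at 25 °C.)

From the Nernst equation, log Q = n(E° − E)/0.0592 = 2(1.20 − 1.142)/0.0592 = 1.959, so Q = 91.1.
With Q = [Cd²⁺]/[Ag⁺]^2 and the known concentrations, [Cd²⁺] in the numerator gives [Cd²⁺] = 2.3 M.

2.3 M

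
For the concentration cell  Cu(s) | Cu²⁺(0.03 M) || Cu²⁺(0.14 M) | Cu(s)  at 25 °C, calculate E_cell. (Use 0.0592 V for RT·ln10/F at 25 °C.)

Both half-cells are Cu²⁺/Cu, so E°_cell = 0. The concentrated side is the cathode; the cell reaction moves Cu²⁺ from high to low concentration with n = 2.
Q = [Cu²⁺]_dilute/[Cu²⁺]_conc = 0.03/0.14 = 0.214.
E = 0 − (0.0592/2) log Q = −(0.0592/2)(-0.669) = 0.0198 V.

0.020 V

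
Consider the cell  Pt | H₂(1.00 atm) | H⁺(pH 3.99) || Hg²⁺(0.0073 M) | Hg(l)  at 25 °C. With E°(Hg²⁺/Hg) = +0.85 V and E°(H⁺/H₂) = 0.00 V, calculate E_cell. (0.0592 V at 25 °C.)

1.02 V

The Hg²⁺/Hg couple is the cathode, so E°_cell = 0.85 V; n = 2.
[H⁺] = 10^(−3.99) = 1 × 10^-4 M, and Q = [H⁺]^2 / ([Hg²⁺]·P(H₂)) = 1.43 × 10^-6.
E = E° − (0.0592/2) log Q = 0.85 − (0.0592/2)(-5.843) = 1.023 V.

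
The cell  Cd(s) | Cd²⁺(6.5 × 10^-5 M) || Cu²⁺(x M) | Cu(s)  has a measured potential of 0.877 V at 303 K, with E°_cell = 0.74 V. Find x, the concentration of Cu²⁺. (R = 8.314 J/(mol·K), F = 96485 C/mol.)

2.3 M

From the Nernst equation, ln Q = nF(E° − E)/RT = 2×96485×(0.74 − 0.877)/(8.314×303) = -10.494, so Q = 2.77 × 10^-5.
With Q = [Cd²⁺]/[Cu²⁺] and the known concentrations, [Cu²⁺] in the denominator gives [Cu²⁺] = 2.3 M.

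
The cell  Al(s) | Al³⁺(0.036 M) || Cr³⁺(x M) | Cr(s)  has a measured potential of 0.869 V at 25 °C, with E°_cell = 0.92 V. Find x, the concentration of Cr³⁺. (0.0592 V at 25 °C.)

9.4 × 10^-5 M

From the Nernst equation, log Q = n(E° − E)/0.0592 = 3(0.92 − 0.869)/0.0592 = 2.584, so Q = 384.
With Q = [Al³⁺]/[Cr³⁺] and the known concentrations, [Cr³⁺] in the denominator gives [Cr³⁺] = 9.4 × 10^-5 M.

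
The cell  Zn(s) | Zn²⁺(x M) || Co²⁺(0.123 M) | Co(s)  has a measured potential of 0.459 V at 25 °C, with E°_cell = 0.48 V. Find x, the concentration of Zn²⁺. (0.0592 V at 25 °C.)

0.63 M

From the Nernst equation, log Q = n(E° − E)/0.0592 = 2(0.48 − 0.459)/0.0592 = 0.709, so Q = 5.12.
With Q = [Zn²⁺]/[Co²⁺] and the known concentrations, [Zn²⁺] in the numerator gives [Zn²⁺] = 0.63 M.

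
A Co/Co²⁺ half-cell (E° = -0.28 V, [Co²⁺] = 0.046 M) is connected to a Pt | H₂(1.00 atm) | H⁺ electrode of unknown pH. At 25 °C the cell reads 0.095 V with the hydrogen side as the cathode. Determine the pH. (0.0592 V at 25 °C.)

pH = 3.79

E°_cell = 0.28 V and n = 2.
log Q = n(E° − E)/0.0592 = 2×(0.28 − 0.095)/0.0592 = 6.250.
With Q = [Co²⁺]·P(H₂) / [H⁺]^2, solving for [H⁺] gives log[H⁺] = -3.794, so pH = 3.79.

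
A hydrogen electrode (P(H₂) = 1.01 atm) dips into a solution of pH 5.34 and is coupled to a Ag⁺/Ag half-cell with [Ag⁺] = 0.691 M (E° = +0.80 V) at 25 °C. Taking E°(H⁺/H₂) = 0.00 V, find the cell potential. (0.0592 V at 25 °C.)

1.11 V

The Ag⁺/Ag couple is the cathode, so E°_cell = 0.80 V; n = 2.
[H⁺] = 10^(−5.34) = 4.6 × 10^-6 M, and Q = [H⁺]^2 / ([Ag⁺]^2·P(H₂)) = 4.33 × 10^-11.
E = E° − (0.0592/2) log Q = 0.80 − (0.0592/2)(-10.363) = 1.107 V.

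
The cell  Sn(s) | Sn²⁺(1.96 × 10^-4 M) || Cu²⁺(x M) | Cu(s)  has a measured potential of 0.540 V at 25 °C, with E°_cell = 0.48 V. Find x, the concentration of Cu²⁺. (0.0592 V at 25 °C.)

From the Nernst equation, log Q = n(E° − E)/0.0592 = 2(0.48 − 0.540)/0.0592 = -2.027, so Q = 0.00940.
With Q = [Sn²⁺]/[Cu²⁺] and the known concentrations, [Cu²⁺] in the denominator gives [Cu²⁺] = 0.021 M.

0.021 M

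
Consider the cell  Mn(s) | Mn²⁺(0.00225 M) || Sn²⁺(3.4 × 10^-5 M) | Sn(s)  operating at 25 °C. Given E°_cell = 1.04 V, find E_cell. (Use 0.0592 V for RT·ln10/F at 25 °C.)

Balancing electrons gives n = 2; the reaction quotient is Q = [Mn²⁺]/[Sn²⁺] = 66.2.
At 25 °C, E = E° − (0.0592/n) log Q = 1.04 − (0.0592/2)(1.821) = 1.040 − 0.054 = 0.986 V.

0.986 V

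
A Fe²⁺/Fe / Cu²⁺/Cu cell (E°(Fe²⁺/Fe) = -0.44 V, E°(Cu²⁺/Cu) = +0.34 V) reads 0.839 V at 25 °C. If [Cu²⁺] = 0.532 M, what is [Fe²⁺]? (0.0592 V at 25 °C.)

0.0054 M

From the Nernst equation, log Q = n(E° − E)/0.0592 = 2(0.78 − 0.839)/0.0592 = -1.993, so Q = 0.0102.
With Q = [Fe²⁺]/[Cu²⁺] and the known concentrations, [Fe²⁺] in the numerator gives [Fe²⁺] = 0.0054 M.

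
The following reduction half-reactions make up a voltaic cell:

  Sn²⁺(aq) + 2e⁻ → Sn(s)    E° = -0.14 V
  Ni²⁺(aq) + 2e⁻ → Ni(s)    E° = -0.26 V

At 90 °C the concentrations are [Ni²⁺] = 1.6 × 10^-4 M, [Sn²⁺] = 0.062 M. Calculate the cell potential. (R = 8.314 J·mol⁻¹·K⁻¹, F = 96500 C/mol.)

The Sn²⁺/Sn couple has the higher reduction potential and acts as the cathode, so E°_cell = -0.14 − (-0.26) = 0.12 V.
Balancing electrons gives n = 2; the reaction quotient is Q = [Ni²⁺]/[Sn²⁺] = 0.00258.
E = E° − (RT/nF) ln Q = 0.12 − (8.314×363)/(2×96500) × (-5.960) = 0.120 + 0.093 = 0.213 V.

0.213 V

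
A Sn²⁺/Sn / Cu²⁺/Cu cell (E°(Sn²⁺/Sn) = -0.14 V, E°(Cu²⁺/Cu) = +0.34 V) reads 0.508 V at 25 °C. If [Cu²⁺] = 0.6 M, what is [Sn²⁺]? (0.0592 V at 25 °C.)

From the Nernst equation, log Q = n(E° − E)/0.0592 = 2(0.48 − 0.508)/0.0592 = -0.946, so Q = 0.113.
With Q = [Sn²⁺]/[Cu²⁺] and the known concentrations, [Sn²⁺] in the numerator gives [Sn²⁺] = 0.068 M.

0.068 M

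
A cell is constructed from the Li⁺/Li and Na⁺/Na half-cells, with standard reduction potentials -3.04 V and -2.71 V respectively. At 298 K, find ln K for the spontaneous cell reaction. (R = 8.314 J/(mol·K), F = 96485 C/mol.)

ln K = 12.9

E°_cell = -2.71 − (-3.04) = 0.33 V, with n = 1 electron transferred.
At equilibrium E = 0, so the Nernst equation gives ln K = nFE°/RT = (1)(96485)(0.33)/((8.314)(298)) = 12.85.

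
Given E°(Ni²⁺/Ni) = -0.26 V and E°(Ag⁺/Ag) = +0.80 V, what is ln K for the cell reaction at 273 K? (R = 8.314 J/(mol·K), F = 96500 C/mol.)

E°_cell = +0.80 − (-0.26) = 1.06 V, with n = 2 electrons transferred.
At equilibrium E = 0, so the Nernst equation gives ln K = nFE°/RT = (2)(96500)(1.06)/((8.314)(273)) = 90.13.

ln K = 90.1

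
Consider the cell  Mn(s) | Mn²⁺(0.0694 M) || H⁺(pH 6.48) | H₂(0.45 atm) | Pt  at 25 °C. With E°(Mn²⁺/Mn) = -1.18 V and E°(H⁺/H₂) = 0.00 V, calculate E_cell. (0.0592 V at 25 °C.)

The hydrogen couple is the cathode, so E°_cell = 1.18 V; n = 2.
[H⁺] = 10^(−6.48) = 3.3 × 10^-7 M, and Q = [Mn²⁺]·P(H₂) / [H⁺]^2 = 2.85 × 10^11.
E = E° − (0.0592/2) log Q = 1.18 − (0.0592/2)(11.455) = 0.841 V.

0.84 V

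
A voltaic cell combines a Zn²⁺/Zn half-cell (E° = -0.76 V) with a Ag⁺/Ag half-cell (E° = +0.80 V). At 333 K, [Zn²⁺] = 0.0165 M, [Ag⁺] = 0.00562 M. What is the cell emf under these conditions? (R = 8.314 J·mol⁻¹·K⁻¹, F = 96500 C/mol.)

1.47 V

The Ag⁺/Ag couple has the higher reduction potential and acts as the cathode, so E°_cell = +0.80 − (-0.76) = 1.56 V.
Balancing electrons gives n = 2; the reaction quotient is Q = [Zn²⁺]/[Ag⁺]^2 = 522.
E = E° − (RT/nF) ln Q = 1.56 − (8.314×333)/(2×96500) × (6.258) = 1.560 − 0.090 = 1.470 V.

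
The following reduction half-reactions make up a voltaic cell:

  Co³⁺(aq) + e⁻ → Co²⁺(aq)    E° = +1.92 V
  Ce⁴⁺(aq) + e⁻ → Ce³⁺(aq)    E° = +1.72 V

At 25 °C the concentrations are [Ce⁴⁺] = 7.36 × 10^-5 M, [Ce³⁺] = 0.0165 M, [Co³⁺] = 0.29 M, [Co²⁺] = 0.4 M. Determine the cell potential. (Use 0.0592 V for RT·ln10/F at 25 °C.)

The Co³⁺/Co²⁺ couple has the higher reduction potential and acts as the cathode, so E°_cell = +1.92 − (+1.72) = 0.20 V.
Balancing electrons gives n = 1; the reaction quotient is Q = [Ce⁴⁺]·[Co²⁺]/([Ce³⁺]·[Co³⁺]) = 0.00615.
At 25 °C, E = E° − (0.0592/n) log Q = 0.20 − (0.0592/1)(-2.211) = 0.200 + 0.131 = 0.331 V.

0.331 V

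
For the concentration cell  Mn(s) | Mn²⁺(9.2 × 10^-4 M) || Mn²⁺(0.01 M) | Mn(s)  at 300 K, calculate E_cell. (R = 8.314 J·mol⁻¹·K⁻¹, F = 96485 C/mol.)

Both half-cells are Mn²⁺/Mn, so E°_cell = 0. The concentrated side is the cathode; the cell reaction moves Mn²⁺ from high to low concentration with n = 2.
Q = [Mn²⁺]_dilute/[Mn²⁺]_conc = 9.2 × 10^-4/0.01 = 0.0920.
E = 0 − (RT/nF) ln Q = −((8.314×300)/(2×96485))(-2.386) = 0.0308 V.

0.031 V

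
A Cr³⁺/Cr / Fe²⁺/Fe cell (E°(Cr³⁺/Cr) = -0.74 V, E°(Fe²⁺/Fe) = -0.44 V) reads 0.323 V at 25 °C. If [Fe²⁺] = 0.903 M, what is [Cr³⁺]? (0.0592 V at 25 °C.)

From the Nernst equation, log Q = n(E° − E)/0.0592 = 6(0.30 − 0.323)/0.0592 = -2.331, so Q = 0.00467.
With Q = [Cr³⁺]^2/[Fe²⁺]^3 and the known concentrations, [Cr³⁺]^2 in the numerator gives [Cr³⁺] = 0.059 M.

0.059 M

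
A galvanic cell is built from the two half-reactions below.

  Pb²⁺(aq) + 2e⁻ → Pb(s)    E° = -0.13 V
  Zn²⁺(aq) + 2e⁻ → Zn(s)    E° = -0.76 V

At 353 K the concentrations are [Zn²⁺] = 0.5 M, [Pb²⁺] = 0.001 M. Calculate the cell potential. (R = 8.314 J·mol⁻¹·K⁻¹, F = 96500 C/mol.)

The Pb²⁺/Pb couple has the higher reduction potential and acts as the cathode, so E°_cell = -0.13 − (-0.76) = 0.63 V.
Balancing electrons gives n = 2; the reaction quotient is Q = [Zn²⁺]/[Pb²⁺] = 500.
E = E° − (RT/nF) ln Q = 0.63 − (8.314×353)/(2×96500) × (6.215) = 0.630 − 0.095 = 0.535 V.

0.535 V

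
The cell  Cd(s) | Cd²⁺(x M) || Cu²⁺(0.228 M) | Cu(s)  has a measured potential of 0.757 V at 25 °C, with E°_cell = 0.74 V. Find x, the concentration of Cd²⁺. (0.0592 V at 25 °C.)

0.061 M

From the Nernst equation, log Q = n(E° − E)/0.0592 = 2(0.74 − 0.757)/0.0592 = -0.574, so Q = 0.266.
With Q = [Cd²⁺]/[Cu²⁺] and the known concentrations, [Cd²⁺] in the numerator gives [Cd²⁺] = 0.061 M.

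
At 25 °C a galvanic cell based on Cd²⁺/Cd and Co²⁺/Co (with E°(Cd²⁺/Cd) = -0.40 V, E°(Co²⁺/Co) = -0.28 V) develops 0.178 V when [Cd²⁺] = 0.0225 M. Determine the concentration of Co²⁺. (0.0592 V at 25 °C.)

2.0 M

From the Nernst equation, log Q = n(E° − E)/0.0592 = 2(0.12 − 0.178)/0.0592 = -1.959, so Q = 0.0110.
With Q = [Cd²⁺]/[Co²⁺] and the known concentrations, [Co²⁺] in the denominator gives [Co²⁺] = 2.0 M.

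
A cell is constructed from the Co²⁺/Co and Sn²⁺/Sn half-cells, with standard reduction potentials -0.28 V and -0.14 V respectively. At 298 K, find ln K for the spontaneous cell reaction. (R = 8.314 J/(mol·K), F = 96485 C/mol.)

E°_cell = -0.14 − (-0.28) = 0.14 V, with n = 2 electrons transferred.
At equilibrium E = 0, so the Nernst equation gives ln K = nFE°/RT = (2)(96485)(0.14)/((8.314)(298)) = 10.90.

ln K = 10.9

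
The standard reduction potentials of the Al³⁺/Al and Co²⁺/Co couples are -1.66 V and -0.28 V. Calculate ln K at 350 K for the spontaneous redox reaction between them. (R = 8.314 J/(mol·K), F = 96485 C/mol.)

ln K = 274.5

E°_cell = -0.28 − (-1.66) = 1.38 V, with n = 6 electrons transferred.
At equilibrium E = 0, so the Nernst equation gives ln K = nFE°/RT = (6)(96485)(1.38)/((8.314)(350)) = 274.54.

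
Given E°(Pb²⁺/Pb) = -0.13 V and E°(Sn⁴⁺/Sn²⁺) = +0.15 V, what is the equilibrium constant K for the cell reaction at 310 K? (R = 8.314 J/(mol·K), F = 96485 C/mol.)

E°_cell = +0.15 − (-0.13) = 0.28 V, with n = 2 electrons transferred.
At equilibrium E = 0, so the Nernst equation gives ln K = nFE°/RT = (2)(96485)(0.28)/((8.314)(310)) = 20.96.
K = e^20.96 = 1.3 × 10^9.

1.3 × 10^9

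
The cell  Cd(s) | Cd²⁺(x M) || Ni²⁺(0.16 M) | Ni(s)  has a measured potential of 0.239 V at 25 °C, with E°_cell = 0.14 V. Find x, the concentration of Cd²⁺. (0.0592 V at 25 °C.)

From the Nernst equation, log Q = n(E° − E)/0.0592 = 2(0.14 − 0.239)/0.0592 = -3.345, so Q = 4.52 × 10^-4.
With Q = [Cd²⁺]/[Ni²⁺] and the known concentrations, [Cd²⁺] in the numerator gives [Cd²⁺] = 7.2 × 10^-5 M.

7.2 × 10^-5 M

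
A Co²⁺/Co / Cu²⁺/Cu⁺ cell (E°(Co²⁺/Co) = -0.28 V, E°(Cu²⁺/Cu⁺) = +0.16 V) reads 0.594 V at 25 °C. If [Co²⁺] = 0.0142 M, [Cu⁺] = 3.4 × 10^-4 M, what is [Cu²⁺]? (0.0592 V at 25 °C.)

From the Nernst equation, log Q = n(E° − E)/0.0592 = 2(0.44 − 0.594)/0.0592 = -5.203, so Q = 6.27 × 10^-6.
With Q = [Co²⁺]·[Cu⁺]^2/[Cu²⁺]^2 and the known concentrations, [Cu²⁺]^2 in the denominator gives [Cu²⁺] = 0.016 M.

0.016 M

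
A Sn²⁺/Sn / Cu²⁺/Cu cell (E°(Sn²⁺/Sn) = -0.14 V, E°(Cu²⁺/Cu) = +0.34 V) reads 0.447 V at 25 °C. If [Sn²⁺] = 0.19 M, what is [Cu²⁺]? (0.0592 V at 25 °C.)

From the Nernst equation, log Q = n(E° − E)/0.0592 = 2(0.48 − 0.447)/0.0592 = 1.115, so Q = 13.0.
With Q = [Sn²⁺]/[Cu²⁺] and the known concentrations, [Cu²⁺] in the denominator gives [Cu²⁺] = 0.015 M.

0.015 M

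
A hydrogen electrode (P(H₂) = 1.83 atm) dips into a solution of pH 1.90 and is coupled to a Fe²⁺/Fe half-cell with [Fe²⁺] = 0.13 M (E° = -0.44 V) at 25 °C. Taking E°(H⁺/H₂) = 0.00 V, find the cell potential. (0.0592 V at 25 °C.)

0.35 V

The hydrogen couple is the cathode, so E°_cell = 0.44 V; n = 2.
[H⁺] = 10^(−1.90) = 0.013 M, and Q = [Fe²⁺]·P(H₂) / [H⁺]^2 = 1500.
E = E° − (0.0592/2) log Q = 0.44 − (0.0592/2)(3.176) = 0.346 V.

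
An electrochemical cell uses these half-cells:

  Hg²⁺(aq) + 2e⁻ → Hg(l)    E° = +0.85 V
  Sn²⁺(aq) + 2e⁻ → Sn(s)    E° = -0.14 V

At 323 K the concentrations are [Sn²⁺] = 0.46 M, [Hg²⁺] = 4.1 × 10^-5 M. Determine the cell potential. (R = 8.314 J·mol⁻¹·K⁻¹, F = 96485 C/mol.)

0.860 V

The Hg²⁺/Hg couple has the higher reduction potential and acts as the cathode, so E°_cell = +0.85 − (-0.14) = 0.99 V.
Balancing electrons gives n = 2; the reaction quotient is Q = [Sn²⁺]/[Hg²⁺] = 1.12 × 10^4.
E = E° − (RT/nF) ln Q = 0.99 − (8.314×323)/(2×96485) × (9.325) = 0.990 − 0.130 = 0.860 V.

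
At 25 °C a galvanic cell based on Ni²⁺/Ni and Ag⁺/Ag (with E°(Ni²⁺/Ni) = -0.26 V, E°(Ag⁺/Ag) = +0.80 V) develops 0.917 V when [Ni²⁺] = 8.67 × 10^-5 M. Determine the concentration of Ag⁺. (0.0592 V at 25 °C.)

3.6 × 10^-5 M

From the Nernst equation, log Q = n(E° − E)/0.0592 = 2(1.06 − 0.917)/0.0592 = 4.831, so Q = 6.78 × 10^4.
With Q = [Ni²⁺]/[Ag⁺]^2 and the known concentrations, [Ag⁺]^2 in the denominator gives [Ag⁺] = 3.6 × 10^-5 M.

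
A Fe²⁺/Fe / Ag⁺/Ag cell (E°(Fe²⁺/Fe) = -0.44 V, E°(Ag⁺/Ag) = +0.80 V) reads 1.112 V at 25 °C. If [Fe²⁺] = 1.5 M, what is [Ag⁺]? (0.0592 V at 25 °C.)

From the Nernst equation, log Q = n(E° − E)/0.0592 = 2(1.24 − 1.112)/0.0592 = 4.324, so Q = 2.11 × 10^4.
With Q = [Fe²⁺]/[Ag⁺]^2 and the known concentrations, [Ag⁺]^2 in the denominator gives [Ag⁺] = 0.0084 M.

0.0084 M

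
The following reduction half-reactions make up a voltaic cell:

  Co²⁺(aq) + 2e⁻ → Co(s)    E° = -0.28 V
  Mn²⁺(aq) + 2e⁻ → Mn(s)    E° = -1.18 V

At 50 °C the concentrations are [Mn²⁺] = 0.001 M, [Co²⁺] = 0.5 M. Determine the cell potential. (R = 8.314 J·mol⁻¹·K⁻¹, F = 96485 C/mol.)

The Co²⁺/Co couple has the higher reduction potential and acts as the cathode, so E°_cell = -0.28 − (-1.18) = 0.90 V.
Balancing electrons gives n = 2; the reaction quotient is Q = [Mn²⁺]/[Co²⁺] = 0.00200.
E = E° − (RT/nF) ln Q = 0.90 − (8.314×323)/(2×96485) × (-6.215) = 0.900 + 0.086 = 0.986 V.

0.986 V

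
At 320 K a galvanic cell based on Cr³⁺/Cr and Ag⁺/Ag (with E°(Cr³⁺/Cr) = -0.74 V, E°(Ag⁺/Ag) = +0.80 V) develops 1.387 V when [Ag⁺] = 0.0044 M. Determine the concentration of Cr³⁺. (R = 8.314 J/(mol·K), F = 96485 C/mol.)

1.4 M

From the Nernst equation, ln Q = nF(E° − E)/RT = 3×96485×(1.54 − 1.387)/(8.314×320) = 16.646, so Q = 1.7 × 10^7.
With Q = [Cr³⁺]/[Ag⁺]^3 and the known concentrations, [Cr³⁺] in the numerator gives [Cr³⁺] = 1.4 M.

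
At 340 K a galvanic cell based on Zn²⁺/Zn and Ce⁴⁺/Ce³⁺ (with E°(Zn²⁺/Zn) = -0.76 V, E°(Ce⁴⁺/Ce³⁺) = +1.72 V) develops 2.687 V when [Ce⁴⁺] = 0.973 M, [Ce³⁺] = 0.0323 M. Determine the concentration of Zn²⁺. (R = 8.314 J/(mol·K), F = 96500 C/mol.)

From the Nernst equation, ln Q = nF(E° − E)/RT = 2×96500×(2.48 − 2.687)/(8.314×340) = -14.133, so Q = 7.28 × 10^-7.
With Q = [Zn²⁺]·[Ce³⁺]^2/[Ce⁴⁺]^2 and the known concentrations, [Zn²⁺] in the numerator gives [Zn²⁺] = 6.6 × 10^-4 M.

6.6 × 10^-4 M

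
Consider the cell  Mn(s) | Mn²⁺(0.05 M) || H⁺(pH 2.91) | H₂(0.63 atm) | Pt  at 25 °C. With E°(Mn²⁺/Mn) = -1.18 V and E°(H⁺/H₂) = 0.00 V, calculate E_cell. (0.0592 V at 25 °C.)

1.05 V

The hydrogen couple is the cathode, so E°_cell = 1.18 V; n = 2.
[H⁺] = 10^(−2.91) = 0.0012 M, and Q = [Mn²⁺]·P(H₂) / [H⁺]^2 = 2.08 × 10^4.
E = E° − (0.0592/2) log Q = 1.18 − (0.0592/2)(4.318) = 1.052 V.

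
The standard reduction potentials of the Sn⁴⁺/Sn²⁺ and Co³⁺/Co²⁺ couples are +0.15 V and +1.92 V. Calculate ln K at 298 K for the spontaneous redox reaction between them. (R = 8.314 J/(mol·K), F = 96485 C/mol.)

E°_cell = +1.92 − (+0.15) = 1.77 V, with n = 2 electrons transferred.
At equilibrium E = 0, so the Nernst equation gives ln K = nFE°/RT = (2)(96485)(1.77)/((8.314)(298)) = 137.86.

ln K = 137.9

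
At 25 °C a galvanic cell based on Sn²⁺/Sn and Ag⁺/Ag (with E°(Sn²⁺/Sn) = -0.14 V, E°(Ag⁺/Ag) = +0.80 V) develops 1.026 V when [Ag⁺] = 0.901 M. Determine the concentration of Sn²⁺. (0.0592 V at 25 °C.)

0.001 M

From the Nernst equation, log Q = n(E° − E)/0.0592 = 2(0.94 − 1.026)/0.0592 = -2.905, so Q = 0.00124.
With Q = [Sn²⁺]/[Ag⁺]^2 and the known concentrations, [Sn²⁺] in the numerator gives [Sn²⁺] = 0.001 M.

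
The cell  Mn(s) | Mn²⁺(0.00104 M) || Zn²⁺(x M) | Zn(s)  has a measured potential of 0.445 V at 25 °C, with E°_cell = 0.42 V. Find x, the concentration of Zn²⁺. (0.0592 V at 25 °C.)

From the Nernst equation, log Q = n(E° − E)/0.0592 = 2(0.42 − 0.445)/0.0592 = -0.845, so Q = 0.143.
With Q = [Mn²⁺]/[Zn²⁺] and the known concentrations, [Zn²⁺] in the denominator gives [Zn²⁺] = 0.0073 M.

0.0073 M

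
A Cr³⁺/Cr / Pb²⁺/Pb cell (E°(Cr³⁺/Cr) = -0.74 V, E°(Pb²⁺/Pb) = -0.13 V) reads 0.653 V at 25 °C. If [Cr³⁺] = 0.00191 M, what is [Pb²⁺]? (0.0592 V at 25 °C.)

0.44 M

From the Nernst equation, log Q = n(E° − E)/0.0592 = 6(0.61 − 0.653)/0.0592 = -4.358, so Q = 4.38 × 10^-5.
With Q = [Cr³⁺]^2/[Pb²⁺]^3 and the known concentrations, [Pb²⁺]^3 in the denominator gives [Pb²⁺] = 0.44 M.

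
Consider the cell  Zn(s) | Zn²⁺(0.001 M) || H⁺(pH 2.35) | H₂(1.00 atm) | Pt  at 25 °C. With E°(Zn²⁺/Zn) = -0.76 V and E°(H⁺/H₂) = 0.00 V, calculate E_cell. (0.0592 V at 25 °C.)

The hydrogen couple is the cathode, so E°_cell = 0.76 V; n = 2.
[H⁺] = 10^(−2.35) = 0.0045 M, and Q = [Zn²⁺]·P(H₂) / [H⁺]^2 = 50.1.
E = E° − (0.0592/2) log Q = 0.76 − (0.0592/2)(1.700) = 0.710 V.

0.71 V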